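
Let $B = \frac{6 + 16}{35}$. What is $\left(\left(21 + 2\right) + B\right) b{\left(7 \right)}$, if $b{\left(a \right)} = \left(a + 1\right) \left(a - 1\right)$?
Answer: $\frac{39696}{35} \approx 1134.2$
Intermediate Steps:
$b{\left(a \right)} = \left(1 + a\right) \left(-1 + a\right)$
$B = \frac{22}{35}$ ($B = 22 \cdot \frac{1}{35} = \frac{22}{35} \approx 0.62857$)
$\left(\left(21 + 2\right) + B\right) b{\left(7 \right)} = \left(\left(21 + 2\right) + \frac{22}{35}\right) \left(-1 + 7^{2}\right) = \left(23 + \frac{22}{35}\right) \left(-1 + 49\right) = \frac{827}{35} \cdot 48 = \frac{39696}{35}$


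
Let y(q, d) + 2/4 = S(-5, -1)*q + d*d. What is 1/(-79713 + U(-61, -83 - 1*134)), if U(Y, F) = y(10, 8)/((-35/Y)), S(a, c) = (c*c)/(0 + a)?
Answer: -70/5572407 ≈ -1.2562e-5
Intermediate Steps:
S(a, c) = c**2/a
y(q, d) = -1/2 + d**2 - q/5 (y(q, d) = -1/2 + (((-1)**2/(-5))*q + d*d) = -1/2 + ((-1/5*1)*q + d**2) = -1/2 + (-q/5 + d**2) = -1/2 + (d**2 - q/5) = -1/2 + d**2 - q/5)
U(Y, F) = -123*Y/70 (U(Y, F) = (-1/2 + 8**2 - 1/5*10)/((-35/Y)) = (-1/2 + 64 - 2)*(-Y/35) = 123*(-Y/35)/2 = -123*Y/70)
1/(-79713 + U(-61, -83 - 1*134)) = 1/(-79713 - 123/70*(-61)) = 1/(-79713 + 7503/70) = 1/(-5572407/70) = -70/5572407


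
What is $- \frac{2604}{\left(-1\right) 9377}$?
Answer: $\frac{2604}{9377} \approx 0.2777$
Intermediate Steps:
$- \frac{2604}{\left(-1\right) 9377} = - \frac{2604}{-9377} = \left(-2604\right) \left(- \frac{1}{9377}\right) = \frac{2604}{9377}$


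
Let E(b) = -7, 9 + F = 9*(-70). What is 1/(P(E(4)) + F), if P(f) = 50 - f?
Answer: -1/582 ≈ -0.0017182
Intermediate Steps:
F = -639 (F = -9 + 9*(-70) = -9 - 630 = -639)
1/(P(E(4)) + F) = 1/((50 - 1*(-7)) - 639) = 1/((50 + 7) - 639) = 1/(57 - 639) = 1/(-582) = -1/582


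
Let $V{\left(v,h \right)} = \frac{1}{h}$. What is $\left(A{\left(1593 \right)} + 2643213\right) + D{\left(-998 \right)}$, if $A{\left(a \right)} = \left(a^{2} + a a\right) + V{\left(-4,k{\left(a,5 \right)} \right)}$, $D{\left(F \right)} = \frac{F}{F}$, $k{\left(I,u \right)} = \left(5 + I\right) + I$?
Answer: $\frac{24629771793}{3191} \approx 7.7185 \cdot 10^{6}$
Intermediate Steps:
$k{\left(I,u \right)} = 5 + 2 I$
$D{\left(F \right)} = 1$
$A{\left(a \right)} = \frac{1}{5 + 2 a} + 2 a^{2}$ ($A{\left(a \right)} = \left(a^{2} + a a\right) + \frac{1}{5 + 2 a} = \left(a^{2} + a^{2}\right) + \frac{1}{5 + 2 a} = 2 a^{2} + \frac{1}{5 + 2 a} = \frac{1}{5 + 2 a} + 2 a^{2}$)
$\left(A{\left(1593 \right)} + 2643213\right) + D{\left(-998 \right)} = \left(\frac{1 + 1593^{2} \left(10 + 4 \cdot 1593\right)}{5 + 2 \cdot 1593} + 2643213\right) + 1 = \left(\frac{1 + 2537649 \left(10 + 6372\right)}{5 + 3186} + 2643213\right) + 1 = \left(\frac{1 + 2537649 \cdot 6382}{3191} + 2643213\right) + 1 = \left(\frac{1 + 16195275918}{3191} + 2643213\right) + 1 = \left(\frac{1}{3191} \cdot 16195275919 + 2643213\right) + 1 = \left(\frac{16195275919}{3191} + 2643213\right) + 1 = \frac{24629768602}{3191} + 1 = \frac{24629771793}{3191}$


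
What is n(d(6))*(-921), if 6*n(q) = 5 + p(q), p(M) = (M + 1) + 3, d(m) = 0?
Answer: -2763/2 ≈ -1381.5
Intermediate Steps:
p(M) = 4 + M (p(M) = (1 + M) + 3 = 4 + M)
n(q) = 3/2 + q/6 (n(q) = (5 + (4 + q))/6 = (9 + q)/6 = 3/2 + q/6)
n(d(6))*(-921) = (3/2 + (⅙)*0)*(-921) = (3/2 + 0)*(-921) = (3/2)*(-921) = -2763/2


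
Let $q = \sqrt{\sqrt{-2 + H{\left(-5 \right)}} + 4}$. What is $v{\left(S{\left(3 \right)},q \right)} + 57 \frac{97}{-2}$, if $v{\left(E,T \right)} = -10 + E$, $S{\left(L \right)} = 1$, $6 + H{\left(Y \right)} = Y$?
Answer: $- \frac{5547}{2} \approx -2773.5$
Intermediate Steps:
$H{\left(Y \right)} = -6 + Y$
$q = \sqrt{4 + i \sqrt{13}}$ ($q = \sqrt{\sqrt{-2 - 11} + 4} = \sqrt{\sqrt{-13} + 4} = \sqrt{i \sqrt{13} + 4} = \sqrt{4 + i \sqrt{13}} \approx 2.1662 + 0.83222 i$)
$v{\left(S{\left(3 \right)},q \right)} + 57 \frac{97}{-2} = \left(-10 + 1\right) + 57 \frac{97}{-2} = -9 + 57 \cdot 97 \left(- \frac{1}{2}\right) = -9 + 57 \left(- \frac{97}{2}\right) = -9 - \frac{5529}{2} = - \frac{5547}{2}$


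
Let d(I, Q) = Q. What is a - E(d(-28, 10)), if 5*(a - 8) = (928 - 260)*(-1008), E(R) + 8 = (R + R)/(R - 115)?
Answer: -14138524/105 ≈ -1.3465e+5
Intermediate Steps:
E(R) = -8 + 2*R/(-115 + R) (E(R) = -8 + (R + R)/(R - 115) = -8 + (2*R)/(-115 + R) = -8 + 2*R/(-115 + R))
a = -673304/5 (a = 8 + ((928 - 260)*(-1008))/5 = 8 + (668*(-1008))/5 = 8 + (⅕)*(-673344) = 8 - 673344/5 = -673304/5 ≈ -1.3466e+5)
a - E(d(-28, 10)) = -673304/5 - 2*(460 - 3*10)/(-115 + 10) = -673304/5 - 2*(460 - 30)/(-105) = -673304/5 - 2*(-1)*430/105 = -673304/5 - 1*(-172/21) = -673304/5 + 172/21 = -14138524/105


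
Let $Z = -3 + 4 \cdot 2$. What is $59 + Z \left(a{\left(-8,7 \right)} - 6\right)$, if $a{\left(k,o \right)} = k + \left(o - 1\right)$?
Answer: $19$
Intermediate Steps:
$a{\left(k,o \right)} = -1 + k + o$ ($a{\left(k,o \right)} = k + \left(-1 + o\right) = -1 + k + o$)
$Z = 5$ ($Z = -3 + 8 = 5$)
$59 + Z \left(a{\left(-8,7 \right)} - 6\right) = 59 + 5 \left(\left(-1 - 8 + 7\right) - 6\right) = 59 + 5 \left(-2 - 6\right) = 59 + 5 \left(-8\right) = 59 - 40 = 19$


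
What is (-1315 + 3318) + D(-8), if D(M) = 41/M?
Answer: 15983/8 ≈ 1997.9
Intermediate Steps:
(-1315 + 3318) + D(-8) = (-1315 + 3318) + 41/(-8) = 2003 + 41*(-1/8) = 2003 - 41/8 = 15983/8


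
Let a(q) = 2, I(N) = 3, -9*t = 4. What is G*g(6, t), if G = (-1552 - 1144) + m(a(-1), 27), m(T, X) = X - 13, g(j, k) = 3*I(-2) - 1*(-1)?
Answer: -26820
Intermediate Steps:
t = -4/9 (t = -1/9*4 = -4/9 ≈ -0.44444)
g(j, k) = 10 (g(j, k) = 3*3 - 1*(-1) = 9 + 1 = 10)
m(T, X) = -13 + X
G = -2682 (G = (-1552 - 1144) + (-13 + 27) = -2696 + 14 = -2682)
G*g(6, t) = -2682*10 = -26820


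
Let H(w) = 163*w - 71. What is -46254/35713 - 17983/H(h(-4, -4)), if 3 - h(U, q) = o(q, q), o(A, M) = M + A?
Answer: -103125181/8785398 ≈ -11.738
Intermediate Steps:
o(A, M) = A + M
h(U, q) = 3 - 2*q (h(U, q) = 3 - (q + q) = 3 - 2*q)
H(w) = -71 + 163*w
-46254/35713 - 17983/H(h(-4, -4)) = -46254/35713 - 17983/(-71 + 163*(3 - 2*(-4))) = -46254*1/35713 - 17983/(-71 + 163*(3 + 8)) = -46254/35713 - 17983/(-71 + 163*11) = -46254/35713 - 17983/(-71 + 1793) = -46254/35713 - 17983/1722 = -46254/35713 - 17983*1/1722 = -46254/35713 - 2569/246 = -103125181/8785398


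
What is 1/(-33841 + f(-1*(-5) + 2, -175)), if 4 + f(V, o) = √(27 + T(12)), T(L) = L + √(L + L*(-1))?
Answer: -33845/1145483986 - √39/1145483986 ≈ -2.9552e-5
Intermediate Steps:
T(L) = L (T(L) = L + √(L - L) = L + √0 = L + 0 = L)
f(V, o) = -4 + √39 (f(V, o) = -4 + √(27 + 12) = -4 + √39)
1/(-33841 + f(-1*(-5) + 2, -175)) = 1/(-33841 + (-4 + √39)) = 1/(-33845 + √39)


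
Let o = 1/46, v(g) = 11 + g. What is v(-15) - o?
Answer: -185/46 ≈ -4.0217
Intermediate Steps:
o = 1/46 ≈ 0.021739
v(-15) - o = (11 - 15) - 1*1/46 = -4 - 1/46 = -185/46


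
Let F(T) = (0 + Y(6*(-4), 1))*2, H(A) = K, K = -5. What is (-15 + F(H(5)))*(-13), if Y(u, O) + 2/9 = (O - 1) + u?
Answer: 7423/9 ≈ 824.78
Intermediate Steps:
H(A) = -5
Y(u, O) = -11/9 + O + u (Y(u, O) = -2/9 + ((O - 1) + u) = -2/9 + ((-1 + O) + u) = -2/9 + (-1 + O + u) = -11/9 + O + u)
F(T) = -436/9 (F(T) = (0 + (-11/9 + 1 + 6*(-4)))*2 = (0 + (-11/9 + 1 - 24))*2 = (0 - 218/9)*2 = -218/9*2 = -436/9)
(-15 + F(H(5)))*(-13) = (-15 - 436/9)*(-13) = -571/9*(-13) = 7423/9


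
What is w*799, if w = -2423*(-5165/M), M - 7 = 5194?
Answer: 9999321205/5201 ≈ 1.9226e+6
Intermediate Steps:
M = 5201 (M = 7 + 5194 = 5201)
w = 12514795/5201 (w = -2423/(5201/(-5165)) = -2423/(5201*(-1/5165)) = -2423/(-5201/5165) = -2423*(-5165/5201) = 12514795/5201 ≈ 2406.2)
w*799 = (12514795/5201)*799 = 9999321205/5201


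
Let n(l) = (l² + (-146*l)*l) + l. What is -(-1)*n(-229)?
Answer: -7604174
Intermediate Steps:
n(l) = l - 145*l² (n(l) = (l² - 146*l²) + l = -145*l² + l = l - 145*l²)
-(-1)*n(-229) = -(-1)*(-229*(1 - 145*(-229))) = -(-1)*(-229*(1 + 33205)) = -(-1)*(-229*33206) = -(-1)*(-7604174) = -1*7604174 = -7604174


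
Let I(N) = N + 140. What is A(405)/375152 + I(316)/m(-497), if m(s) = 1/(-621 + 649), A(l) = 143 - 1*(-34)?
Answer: 4789940913/375152 ≈ 12768.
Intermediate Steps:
A(l) = 177 (A(l) = 143 + 34 = 177)
I(N) = 140 + N
m(s) = 1/28
A(405)/375152 + I(316)/m(-497) = 177/375152 + (140 + 316)/(1/28) = 177*(1/375152) + 456*28 = 177/375152 + 12768 = 4789940913/375152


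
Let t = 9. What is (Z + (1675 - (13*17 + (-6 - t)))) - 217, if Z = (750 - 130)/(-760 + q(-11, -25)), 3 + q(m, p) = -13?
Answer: 242733/194 ≈ 1251.2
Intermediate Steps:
q(m, p) = -16 (q(m, p) = -3 - 13 = -16)
Z = -155/194 (Z = (750 - 130)/(-760 - 16) = 620/(-776) = 620*(-1/776) = -155/194 ≈ -0.79897)
(Z + (1675 - (13*17 + (-6 - t)))) - 217 = (-155/194 + (1675 - (13*17 + (-6 - 1*9)))) - 217 = (-155/194 + (1675 - (221 + (-6 - 9)))) - 217 = (-155/194 + (1675 - (221 - 15))) - 217 = (-155/194 + (1675 - 1*206)) - 217 = (-155/194 + (1675 - 206)) - 217 = (-155/194 + 1469) - 217 = 284831/194 - 217 = 242733/194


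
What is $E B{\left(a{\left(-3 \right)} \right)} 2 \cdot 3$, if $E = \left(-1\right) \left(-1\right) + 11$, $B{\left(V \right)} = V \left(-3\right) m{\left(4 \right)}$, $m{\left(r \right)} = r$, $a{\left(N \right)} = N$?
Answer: $2592$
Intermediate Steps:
$B{\left(V \right)} = - 12 V$ ($B{\left(V \right)} = V \left(-3\right) 4 = - 3 V 4 = - 12 V$)
$E = 12$ ($E = 1 + 11 = 12$)
$E B{\left(a{\left(-3 \right)} \right)} 2 \cdot 3 = 12 \left(-12\right) \left(-3\right) 2 \cdot 3 = 12 \cdot 36 \cdot 6 = 12 \cdot 216 = 2592$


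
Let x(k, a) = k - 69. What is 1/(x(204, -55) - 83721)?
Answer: -1/83586 ≈ -1.1964e-5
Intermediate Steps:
x(k, a) = -69 + k
1/(x(204, -55) - 83721) = 1/((-69 + 204) - 83721) = 1/(135 - 83721) = 1/(-83586) = -1/83586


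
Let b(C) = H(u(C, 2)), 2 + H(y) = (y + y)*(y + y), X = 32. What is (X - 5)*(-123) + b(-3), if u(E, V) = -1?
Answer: -3319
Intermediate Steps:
H(y) = -2 + 4*y² (H(y) = -2 + (y + y)*(y + y) = -2 + (2*y)*(2*y) = -2 + 4*y²)
b(C) = 2 (b(C) = -2 + 4*(-1)² = -2 + 4*1 = -2 + 4 = 2)
(X - 5)*(-123) + b(-3) = (32 - 5)*(-123) + 2 = 27*(-123) + 2 = -3321 + 2 = -3319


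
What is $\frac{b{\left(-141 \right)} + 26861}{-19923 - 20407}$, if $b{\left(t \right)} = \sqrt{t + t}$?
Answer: $- \frac{26861}{40330} - \frac{i \sqrt{282}}{40330} \approx -0.66603 - 0.00041639 i$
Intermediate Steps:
$b{\left(t \right)} = \sqrt{2} \sqrt{t}$ ($b{\left(t \right)} = \sqrt{2 t} = \sqrt{2} \sqrt{t}$)
$\frac{b{\left(-141 \right)} + 26861}{-19923 - 20407} = \frac{\sqrt{2} \sqrt{-141} + 26861}{-19923 - 20407} = \frac{\sqrt{2} i \sqrt{141} + 26861}{-40330} = \left(i \sqrt{282} + 26861\right) \left(- \frac{1}{40330}\right) = \left(26861 + i \sqrt{282}\right) \left(- \frac{1}{40330}\right) = - \frac{26861}{40330} - \frac{i \sqrt{282}}{40330}$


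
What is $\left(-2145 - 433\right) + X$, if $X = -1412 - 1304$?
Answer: $-5294$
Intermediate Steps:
$X = -2716$ ($X = -1412 - 1304 = -2716$)
$\left(-2145 - 433\right) + X = \left(-2145 - 433\right) - 2716 = -2578 - 2716 = -5294$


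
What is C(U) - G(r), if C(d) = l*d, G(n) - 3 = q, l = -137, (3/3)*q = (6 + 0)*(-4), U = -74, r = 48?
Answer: 10159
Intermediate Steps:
q = -24 (q = (6 + 0)*(-4) = 6*(-4) = -24)
G(n) = -21 (G(n) = 3 - 24 = -21)
C(d) = -137*d
C(U) - G(r) = -137*(-74) - 1*(-21) = 10138 + 21 = 10159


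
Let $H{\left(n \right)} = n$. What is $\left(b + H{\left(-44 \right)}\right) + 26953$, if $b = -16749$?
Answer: $10160$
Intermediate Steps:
$\left(b + H{\left(-44 \right)}\right) + 26953 = \left(-16749 - 44\right) + 26953 = -16793 + 26953 = 10160$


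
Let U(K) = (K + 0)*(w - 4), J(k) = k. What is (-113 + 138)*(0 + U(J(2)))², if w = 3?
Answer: 100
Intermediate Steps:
U(K) = -K (U(K) = (K + 0)*(3 - 4) = K*(-1) = -K)
(-113 + 138)*(0 + U(J(2)))² = (-113 + 138)*(0 - 1*2)² = 25*(0 - 2)² = 25*(-2)² = 25*4 = 100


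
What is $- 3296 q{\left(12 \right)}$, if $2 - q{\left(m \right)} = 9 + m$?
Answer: $62624$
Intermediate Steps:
$q{\left(m \right)} = -7 - m$ ($q{\left(m \right)} = 2 - \left(9 + m\right) = -7 - m$)
$- 3296 q{\left(12 \right)} = - 3296 \left(-7 - 12\right) = \left(-3296\right) \left(-19\right) = 62624$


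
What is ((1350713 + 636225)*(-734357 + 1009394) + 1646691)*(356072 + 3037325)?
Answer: 1854434157552039609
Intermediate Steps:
((1350713 + 636225)*(-734357 + 1009394) + 1646691)*(356072 + 3037325) = (1986938*275037 + 1646691)*3393397 = (546481466706 + 1646691)*3393397 = 546483113397*3393397 = 1854434157552039609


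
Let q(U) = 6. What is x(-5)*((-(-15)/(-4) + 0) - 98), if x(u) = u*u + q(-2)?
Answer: -12617/4 ≈ -3154.3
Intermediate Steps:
x(u) = 6 + u² (x(u) = u*u + 6 = u² + 6 = 6 + u²)
x(-5)*((-(-15)/(-4) + 0) - 98) = (6 + (-5)²)*((-(-15)/(-4) + 0) - 98) = (6 + 25)*((-(-15)*(-1)/4 + 0) - 98) = 31*((-5*¾ + 0) - 98) = 31*((-15/4 + 0) - 98) = 31*(-15/4 - 98) = 31*(-407/4) = -12617/4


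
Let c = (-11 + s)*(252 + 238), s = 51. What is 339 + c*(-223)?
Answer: -4370461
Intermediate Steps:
c = 19600 (c = (-11 + 51)*(252 + 238) = 40*490 = 19600)
339 + c*(-223) = 339 + 19600*(-223) = 339 - 4370800 = -4370461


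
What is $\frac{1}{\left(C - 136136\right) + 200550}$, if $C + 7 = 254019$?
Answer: $\frac{1}{318426} \approx 3.1404 \cdot 10^{-6}$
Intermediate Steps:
$C = 254012$ ($C = -7 + 254019 = 254012$)
$\frac{1}{\left(C - 136136\right) + 200550} = \frac{1}{\left(254012 - 136136\right) + 200550} = \frac{1}{117876 + 200550} = \frac{1}{318426}$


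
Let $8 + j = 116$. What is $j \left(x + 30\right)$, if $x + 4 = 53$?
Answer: $8532$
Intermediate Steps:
$x = 49$ ($x = -4 + 53 = 49$)
$j = 108$ ($j = -8 + 116 = 108$)
$j \left(x + 30\right) = 108 \left(49 + 30\right) = 108 \cdot 79 = 8532$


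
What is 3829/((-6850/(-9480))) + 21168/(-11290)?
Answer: 819339612/154673 ≈ 5297.2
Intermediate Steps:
3829/((-6850/(-9480))) + 21168/(-11290) = 3829/((-6850*(-1/9480))) + 21168*(-1/11290) = 3829/(685/948) - 10584/5645 = 3829*(948/685) - 10584/5645 = 3629892/685 - 10584/5645 = 819339612/154673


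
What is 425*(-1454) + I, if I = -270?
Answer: -618220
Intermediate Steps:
425*(-1454) + I = 425*(-1454) - 270 = -617950 - 270 = -618220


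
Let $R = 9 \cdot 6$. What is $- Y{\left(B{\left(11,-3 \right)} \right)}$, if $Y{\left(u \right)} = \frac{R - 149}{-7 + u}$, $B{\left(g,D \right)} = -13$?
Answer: $- \frac{19}{4} \approx -4.75$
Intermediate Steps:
$R = 54$
$Y{\left(u \right)} = - \frac{95}{-7 + u}$ ($Y{\left(u \right)} = \frac{54 - 149}{-7 + u} = - \frac{95}{-7 + u}$)
$- Y{\left(B{\left(11,-3 \right)} \right)} = - \frac{-95}{-7 - 13} = - \frac{-95}{-20} = - \frac{\left(-95\right) \left(-1\right)}{20} = \left(-1\right) \frac{19}{4} = - \frac{19}{4}$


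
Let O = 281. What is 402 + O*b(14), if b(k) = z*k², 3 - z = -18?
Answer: 1156998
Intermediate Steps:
z = 21 (z = 3 - 1*(-18) = 3 + 18 = 21)
b(k) = 21*k²
402 + O*b(14) = 402 + 281*(21*14²) = 402 + 281*(21*196) = 402 + 281*4116 = 402 + 1156596 = 1156998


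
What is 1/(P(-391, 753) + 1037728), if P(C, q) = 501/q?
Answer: 251/260469895 ≈ 9.6364e-7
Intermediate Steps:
1/(P(-391, 753) + 1037728) = 1/(501/753 + 1037728) = 1/(501*(1/753) + 1037728) = 1/(167/251 + 1037728) = 1/(260469895/251) = 251/260469895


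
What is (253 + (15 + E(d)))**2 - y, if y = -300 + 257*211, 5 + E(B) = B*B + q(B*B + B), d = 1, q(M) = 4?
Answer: 17897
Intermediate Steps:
E(B) = -1 + B**2 (E(B) = -5 + (B*B + 4) = -5 + (B**2 + 4) = -5 + (4 + B**2) = -1 + B**2)
y = 53927 (y = -300 + 54227 = 53927)
(253 + (15 + E(d)))**2 - y = (253 + (15 + (-1 + 1**2)))**2 - 1*53927 = (253 + (15 + (-1 + 1)))**2 - 53927 = (253 + (15 + 0))**2 - 53927 = (253 + 15)**2 - 53927 = 268**2 - 53927 = 71824 - 53927 = 17897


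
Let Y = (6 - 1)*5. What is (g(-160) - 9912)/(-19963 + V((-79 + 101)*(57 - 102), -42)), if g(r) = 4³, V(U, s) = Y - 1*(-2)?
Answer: 1231/2492 ≈ 0.49398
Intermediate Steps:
Y = 25 (Y = 5*5 = 25)
V(U, s) = 27 (V(U, s) = 25 - 1*(-2) = 25 + 2 = 27)
g(r) = 64
(g(-160) - 9912)/(-19963 + V((-79 + 101)*(57 - 102), -42)) = (64 - 9912)/(-19963 + 27) = -9848/(-19936) = -9848*(-1/19936) = 1231/2492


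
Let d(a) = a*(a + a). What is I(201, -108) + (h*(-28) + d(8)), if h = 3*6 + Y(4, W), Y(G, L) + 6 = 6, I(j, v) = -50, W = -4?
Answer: -426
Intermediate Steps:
Y(G, L) = 0 (Y(G, L) = -6 + 6 = 0)
h = 18 (h = 3*6 + 0 = 18 + 0 = 18)
d(a) = 2*a**2 (d(a) = a*(2*a) = 2*a**2)
I(201, -108) + (h*(-28) + d(8)) = -50 + (18*(-28) + 2*8**2) = -50 + (-504 + 2*64) = -50 + (-504 + 128) = -50 - 376 = -426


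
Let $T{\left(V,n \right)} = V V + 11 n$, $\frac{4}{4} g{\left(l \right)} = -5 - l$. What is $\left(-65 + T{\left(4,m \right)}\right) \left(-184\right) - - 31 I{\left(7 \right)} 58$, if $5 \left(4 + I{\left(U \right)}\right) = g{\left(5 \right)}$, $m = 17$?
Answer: $-36180$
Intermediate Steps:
$g{\left(l \right)} = -5 - l$
$I{\left(U \right)} = -6$ ($I{\left(U \right)} = -4 + \frac{-5 - 5}{5} = -4 + \frac{1}{5} \left(-10\right) = -4 - 2 = -6$)
$T{\left(V,n \right)} = V^{2} + 11 n$
$\left(-65 + T{\left(4,m \right)}\right) \left(-184\right) - - 31 I{\left(7 \right)} 58 = \left(-65 + \left(4^{2} + 11 \cdot 17\right)\right) \left(-184\right) - \left(-31\right) \left(-6\right) 58 = \left(-65 + \left(16 + 187\right)\right) \left(-184\right) - 186 \cdot 58 = \left(-65 + 203\right) \left(-184\right) - 10788 = 138 \left(-184\right) - 10788 = -25392 - 10788 = -36180$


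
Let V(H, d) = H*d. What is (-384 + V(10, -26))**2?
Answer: 414736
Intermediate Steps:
(-384 + V(10, -26))**2 = (-384 + 10*(-26))**2 = (-384 - 260)**2 = (-644)**2 = 414736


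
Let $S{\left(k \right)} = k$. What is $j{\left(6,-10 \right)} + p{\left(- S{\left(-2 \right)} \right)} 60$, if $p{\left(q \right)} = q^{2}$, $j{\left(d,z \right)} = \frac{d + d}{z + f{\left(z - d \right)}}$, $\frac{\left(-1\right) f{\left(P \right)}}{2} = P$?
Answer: $\frac{2646}{11} \approx 240.55$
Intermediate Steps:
$f{\left(P \right)} = - 2 P$
$j{\left(d,z \right)} = \frac{2 d}{- z + 2 d}$ ($j{\left(d,z \right)} = \frac{d + d}{z - 2 \left(z - d\right)} = \frac{2 d}{z + \left(- 2 z + 2 d\right)} = \frac{2 d}{- z + 2 d}$)
$j{\left(6,-10 \right)} + p{\left(- S{\left(-2 \right)} \right)} 60 = 2 \cdot 6 \frac{1}{\left(-1\right) \left(-10\right) + 2 \cdot 6} + \left(\left(-1\right) \left(-2\right)\right)^{2} \cdot 60 = 2 \cdot 6 \frac{1}{10 + 12} + 2^{2} \cdot 60 = 2 \cdot 6 \cdot \frac{1}{22} + 4 \cdot 60 = 2 \cdot 6 \cdot \frac{1}{22} + 240 = \frac{6}{11} + 240 = \frac{2646}{11}$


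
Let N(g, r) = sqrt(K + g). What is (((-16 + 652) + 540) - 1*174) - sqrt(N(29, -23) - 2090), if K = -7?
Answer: 1002 - sqrt(-2090 + sqrt(22)) ≈ 1002.0 - 45.665*I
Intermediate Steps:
N(g, r) = sqrt(-7 + g)
(((-16 + 652) + 540) - 1*174) - sqrt(N(29, -23) - 2090) = (((-16 + 652) + 540) - 1*174) - sqrt(sqrt(-7 + 29) - 2090) = ((636 + 540) - 174) - sqrt(sqrt(22) - 2090) = (1176 - 174) - sqrt(-2090 + sqrt(22)) = 1002 - sqrt(-2090 + sqrt(22))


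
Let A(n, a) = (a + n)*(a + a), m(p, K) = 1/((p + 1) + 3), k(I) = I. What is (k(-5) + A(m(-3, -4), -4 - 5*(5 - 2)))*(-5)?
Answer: -3395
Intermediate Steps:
m(p, K) = 1/(4 + p) (m(p, K) = 1/((1 + p) + 3) = 1/(4 + p))
A(n, a) = 2*a*(a + n) (A(n, a) = (a + n)*(2*a) = 2*a*(a + n))
(k(-5) + A(m(-3, -4), -4 - 5*(5 - 2)))*(-5) = (-5 + 2*(-4 - 5*(5 - 2))*((-4 - 5*(5 - 2)) + 1/(4 - 3)))*(-5) = (-5 + 2*(-4 - 5*3)*((-4 - 5*3) + 1/1))*(-5) = (-5 + 2*(-4 - 15)*((-4 - 15) + 1))*(-5) = (-5 + 2*(-19)*(-19 + 1))*(-5) = (-5 + 2*(-19)*(-18))*(-5) = (-5 + 684)*(-5) = 679*(-5) = -3395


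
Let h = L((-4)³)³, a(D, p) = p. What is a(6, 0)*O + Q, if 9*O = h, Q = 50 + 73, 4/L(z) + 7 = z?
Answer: 123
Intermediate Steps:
L(z) = 4/(-7 + z)
Q = 123
h = -64/357911 (h = (4/(-7 + (-4)³))³ = (4/(-7 - 64))³ = (4/(-71))³ = (4*(-1/71))³ = (-4/71)³ = -64/357911 ≈ -0.00017882)
O = -64/3221199 (O = (⅑)*(-64/357911) = -64/3221199 ≈ -1.9868e-5)
a(6, 0)*O + Q = 0*(-64/3221199) + 123 = 0 + 123 = 123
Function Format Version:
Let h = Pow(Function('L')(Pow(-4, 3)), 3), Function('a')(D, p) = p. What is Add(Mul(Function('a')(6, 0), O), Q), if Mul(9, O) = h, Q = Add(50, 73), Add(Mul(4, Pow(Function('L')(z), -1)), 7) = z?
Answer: 123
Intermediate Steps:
Function('L')(z) = Mul(4, Pow(Add(-7, z), -1))
Q = 123
h = Rational(-64, 357911) (h = Pow(Mul(4, Pow(Add(-7, Pow(-4, 3)), -1)), 3) = Pow(Mul(4, Pow(Add(-7, -64), -1)), 3) = Pow(Mul(4, Pow(-71, -1)), 3) = Pow(Mul(4, Rational(-1, 71)), 3) = Pow(Rational(-4, 71), 3) = Rational(-64, 357911) ≈ -0.00017882)
O = Rational(-64, 3221199) (O = Mul(Rational(1, 9), Rational(-64, 357911)) = Rational(-64, 3221199) ≈ -1.9868e-5)
Add(Mul(Function('a')(6, 0), O), Q) = Add(Mul(0, Rational(-64, 3221199)), 123) = Add(0, 123) = 123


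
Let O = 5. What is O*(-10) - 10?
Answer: -60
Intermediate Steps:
O*(-10) - 10 = 5*(-10) - 10 = -50 - 10 = -60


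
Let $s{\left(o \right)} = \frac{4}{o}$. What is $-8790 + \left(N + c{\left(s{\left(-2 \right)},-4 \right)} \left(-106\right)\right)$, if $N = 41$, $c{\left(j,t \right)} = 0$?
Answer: $-8749$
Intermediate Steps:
$-8790 + \left(N + c{\left(s{\left(-2 \right)},-4 \right)} \left(-106\right)\right) = -8790 + \left(41 + 0 \left(-106\right)\right) = -8790 + \left(41 + 0\right) = -8790 + 41 = -8749$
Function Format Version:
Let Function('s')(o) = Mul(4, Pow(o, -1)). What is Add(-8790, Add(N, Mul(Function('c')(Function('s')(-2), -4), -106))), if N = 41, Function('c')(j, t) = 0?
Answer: -8749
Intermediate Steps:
Add(-8790, Add(N, Mul(Function('c')(Function('s')(-2), -4), -106))) = Add(-8790, Add(41, Mul(0, -106))) = Add(-8790, Add(41, 0)) = Add(-8790, 41) = -8749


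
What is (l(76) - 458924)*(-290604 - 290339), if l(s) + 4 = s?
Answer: 266566857436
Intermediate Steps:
l(s) = -4 + s
(l(76) - 458924)*(-290604 - 290339) = ((-4 + 76) - 458924)*(-290604 - 290339) = (72 - 458924)*(-580943) = -458852*(-580943) = 266566857436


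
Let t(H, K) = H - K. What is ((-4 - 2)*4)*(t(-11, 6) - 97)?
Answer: 2736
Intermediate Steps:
((-4 - 2)*4)*(t(-11, 6) - 97) = ((-4 - 2)*4)*((-11 - 1*6) - 97) = (-6*4)*((-11 - 6) - 97) = -24*(-17 - 97) = -24*(-114) = 2736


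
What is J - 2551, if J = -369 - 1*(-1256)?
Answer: -1664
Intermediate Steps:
J = 887 (J = -369 + 1256 = 887)
J - 2551 = 887 - 2551 = -1664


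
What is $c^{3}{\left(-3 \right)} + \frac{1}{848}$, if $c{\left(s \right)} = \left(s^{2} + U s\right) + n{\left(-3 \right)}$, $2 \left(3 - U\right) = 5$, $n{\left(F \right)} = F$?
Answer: $\frac{77275}{848} \approx 91.126$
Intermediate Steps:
$U = \frac{1}{2}$ ($U = 3 - \frac{5}{2} = \frac{1}{2} \approx 0.5$)
$c{\left(s \right)} = -3 + s^{2} + \frac{s}{2}$ ($c{\left(s \right)} = \left(s^{2} + \frac{s}{2}\right) - 3 = -3 + s^{2} + \frac{s}{2}$)
$c^{3}{\left(-3 \right)} + \frac{1}{848} = \left(-3 + \left(-3\right)^{2} + \frac{1}{2} \left(-3\right)\right)^{3} + \frac{1}{848} = \left(-3 + 9 - \frac{3}{2}\right)^{3} + \frac{1}{848} = \left(\frac{9}{2}\right)^{3} + \frac{1}{848} = \frac{729}{8} + \frac{1}{848} = \frac{77275}{848}$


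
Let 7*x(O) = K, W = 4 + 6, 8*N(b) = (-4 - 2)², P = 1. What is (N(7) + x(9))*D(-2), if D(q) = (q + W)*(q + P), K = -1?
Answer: -244/7 ≈ -34.857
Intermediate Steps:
N(b) = 9/2 (N(b) = (-4 - 2)²/8 = (⅛)*(-6)² = (⅛)*36 = 9/2)
W = 10
x(O) = -⅐ (x(O) = (⅐)*(-1) = -⅐)
D(q) = (1 + q)*(10 + q) (D(q) = (q + 10)*(q + 1) = (10 + q)*(1 + q) = (1 + q)*(10 + q))
(N(7) + x(9))*D(-2) = (9/2 - ⅐)*(10 + (-2)² + 11*(-2)) = 61*(10 + 4 - 22)/14 = (61/14)*(-8) = -244/7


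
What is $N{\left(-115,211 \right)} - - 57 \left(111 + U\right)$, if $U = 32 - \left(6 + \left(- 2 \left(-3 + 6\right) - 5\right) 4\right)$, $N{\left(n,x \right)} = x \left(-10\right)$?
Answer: $8207$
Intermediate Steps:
$N{\left(n,x \right)} = - 10 x$
$U = 70$ ($U = 32 - \left(6 + \left(\left(-2\right) 3 - 5\right) 4\right) = 32 - \left(6 + \left(-6 - 5\right) 4\right) = 32 - \left(6 - 44\right) = 32 - -38 = 32 + 38 = 70$)
$N{\left(-115,211 \right)} - - 57 \left(111 + U\right) = \left(-10\right) 211 - - 57 \left(111 + 70\right) = -2110 - \left(-57\right) 181 = -2110 - -10317 = -2110 + 10317 = 8207$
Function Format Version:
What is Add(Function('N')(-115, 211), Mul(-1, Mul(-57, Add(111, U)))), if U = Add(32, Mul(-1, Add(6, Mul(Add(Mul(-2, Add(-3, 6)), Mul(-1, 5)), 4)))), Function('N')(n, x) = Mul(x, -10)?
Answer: 8207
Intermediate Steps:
Function('N')(n, x) = Mul(-10, x)
U = 70 (U = Add(32, Mul(-1, Add(6, Mul(Add(Mul(-2, 3), -5), 4)))) = Add(32, Mul(-1, Add(6, Mul(Add(-6, -5), 4)))) = Add(32, Mul(-1, Add(6, Mul(-11, 4)))) = Add(32, Mul(-1, Add(6, -44))) = Add(32, Mul(-1, -38)) = Add(32, 38) = 70)
Add(Function('N')(-115, 211), Mul(-1, Mul(-57, Add(111, U)))) = Add(Mul(-10, 211), Mul(-1, Mul(-57, Add(111, 70)))) = Add(-2110, Mul(-1, Mul(-57, 181))) = Add(-2110, Mul(-1, -10317)) = Add(-2110, 10317) = 8207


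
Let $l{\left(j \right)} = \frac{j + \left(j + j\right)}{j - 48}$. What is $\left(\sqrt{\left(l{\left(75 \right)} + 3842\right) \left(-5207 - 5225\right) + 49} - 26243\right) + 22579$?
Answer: $-3664 + \frac{i \sqrt{361499655}}{3} \approx -3664.0 + 6337.7 i$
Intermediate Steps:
$l{\left(j \right)} = \frac{3 j}{-48 + j}$ ($l{\left(j \right)} = \frac{j + 2 j}{-48 + j} = \frac{3 j}{-48 + j}$)
$\left(\sqrt{\left(l{\left(75 \right)} + 3842\right) \left(-5207 - 5225\right) + 49} - 26243\right) + 22579 = \left(\sqrt{\left(3 \cdot 75 \frac{1}{-48 + 75} + 3842\right) \left(-5207 - 5225\right) + 49} - 26243\right) + 22579 = \left(\sqrt{\left(3 \cdot 75 \cdot \frac{1}{27} + 3842\right) \left(-10432\right) + 49} - 26243\right) + 22579 = \left(\sqrt{\left(\frac{25}{3} + 3842\right) \left(-10432\right) + 49} - 26243\right) + 22579 = \left(\sqrt{\frac{11551}{3} \left(-10432\right) + 49} - 26243\right) + 22579 = \left(\sqrt{- \frac{120500032}{3} + 49} - 26243\right) + 22579 = \left(\sqrt{- \frac{120499885}{3}} - 26243\right) + 22579 = \left(\frac{i \sqrt{361499655}}{3} - 26243\right) + 22579 = \left(-26243 + \frac{i \sqrt{361499655}}{3}\right) + 22579 = -3664 + \frac{i \sqrt{361499655}}{3}$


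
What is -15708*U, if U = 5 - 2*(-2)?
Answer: -141372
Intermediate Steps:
U = 9 (U = 5 + 4 = 9)
-15708*U = -15708*9 = -141372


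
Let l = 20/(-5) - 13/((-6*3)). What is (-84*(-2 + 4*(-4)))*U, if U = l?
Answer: -4956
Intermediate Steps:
l = -59/18 (l = 20*(-⅕) - 13/(-18) = -4 - 13*(-1/18) = -4 + 13/18 = -59/18 ≈ -3.2778)
U = -59/18 ≈ -3.2778
(-84*(-2 + 4*(-4)))*U = -84*(-2 + 4*(-4))*(-59/18) = -84*(-2 - 16)*(-59/18) = -84*(-18)*(-59/18) = 1512*(-59/18) = -4956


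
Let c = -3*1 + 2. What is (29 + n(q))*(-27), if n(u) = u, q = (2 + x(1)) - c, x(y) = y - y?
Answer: -864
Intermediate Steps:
x(y) = 0
c = -1 (c = -3 + 2 = -1)
q = 3 (q = (2 + 0) - 1*(-1) = 2 + 1 = 3)
(29 + n(q))*(-27) = (29 + 3)*(-27) = 32*(-27) = -864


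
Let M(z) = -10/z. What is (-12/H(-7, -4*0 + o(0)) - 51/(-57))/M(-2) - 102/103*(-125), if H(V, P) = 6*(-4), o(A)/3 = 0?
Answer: 2427959/19570 ≈ 124.07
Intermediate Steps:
o(A) = 0 (o(A) = 3*0 = 0)
H(V, P) = -24
(-12/H(-7, -4*0 + o(0)) - 51/(-57))/M(-2) - 102/103*(-125) = (-12/(-24) - 51/(-57))/((-10/(-2))) - 102/103*(-125) = (-12*(-1/24) - 51*(-1/57))/((-10*(-½))) - 102*1/103*(-125) = (½ + 17/19)/5 - 102/103*(-125) = (53/38)*(⅕) + 12750/103 = 53/190 + 12750/103 = 2427959/19570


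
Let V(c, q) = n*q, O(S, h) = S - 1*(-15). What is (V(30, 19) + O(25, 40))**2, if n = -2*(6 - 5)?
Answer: 4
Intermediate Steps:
O(S, h) = 15 + S (O(S, h) = S + 15 = 15 + S)
n = -2 (n = -2*1 = -2)
V(c, q) = -2*q
(V(30, 19) + O(25, 40))**2 = (-2*19 + (15 + 25))**2 = (-38 + 40)**2 = 2**2 = 4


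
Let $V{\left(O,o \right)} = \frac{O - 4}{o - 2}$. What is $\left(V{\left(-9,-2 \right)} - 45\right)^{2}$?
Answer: $\frac{27889}{16} \approx 1743.1$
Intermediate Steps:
$V{\left(O,o \right)} = \frac{-4 + O}{-2 + o}$
$\left(V{\left(-9,-2 \right)} - 45\right)^{2} = \left(\frac{-4 - 9}{-2 - 2} - 45\right)^{2} = \left(\frac{1}{-4} \left(-13\right) - 45\right)^{2} = \left(\left(- \frac{1}{4}\right) \left(-13\right) - 45\right)^{2} = \left(\frac{13}{4} - 45\right)^{2} = \left(- \frac{167}{4}\right)^{2} = \frac{27889}{16}$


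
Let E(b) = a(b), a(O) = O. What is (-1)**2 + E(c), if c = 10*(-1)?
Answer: -9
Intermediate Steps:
c = -10
E(b) = b
(-1)**2 + E(c) = (-1)**2 - 10 = 1 - 10 = -9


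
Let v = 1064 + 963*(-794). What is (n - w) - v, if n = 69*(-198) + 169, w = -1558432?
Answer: 2308497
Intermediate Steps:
n = -13493 (n = -13662 + 169 = -13493)
v = -763558 (v = 1064 - 764622 = -763558)
(n - w) - v = (-13493 - 1*(-1558432)) - 1*(-763558) = (-13493 + 1558432) + 763558 = 1544939 + 763558 = 2308497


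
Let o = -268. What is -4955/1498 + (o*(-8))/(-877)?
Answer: -7557247/1313746 ≈ -5.7524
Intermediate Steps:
-4955/1498 + (o*(-8))/(-877) = -4955/1498 - 268*(-8)/(-877) = -4955*1/1498 + 2144*(-1/877) = -4955/1498 - 2144/877 = -7557247/1313746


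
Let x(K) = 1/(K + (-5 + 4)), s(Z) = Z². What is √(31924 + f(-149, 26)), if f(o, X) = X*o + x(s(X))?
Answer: √56801253/45 ≈ 167.48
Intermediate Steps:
x(K) = 1/(-1 + K) (x(K) = 1/(K - 1) = 1/(-1 + K))
f(o, X) = 1/(-1 + X²) + X*o (f(o, X) = X*o + 1/(-1 + X²) = 1/(-1 + X²) + X*o)
√(31924 + f(-149, 26)) = √(31924 + (1 + 26*(-149)*(-1 + 26²))/(-1 + 26²)) = √(31924 + (1 + 26*(-149)*(-1 + 676))/(-1 + 676)) = √(31924 + (1 + 26*(-149)*675)/675) = √(31924 + (1 - 2614950)/675) = √(31924 + (1/675)*(-2614949)) = √(31924 - 2614949/675) = √(18933751/675) = √56801253/45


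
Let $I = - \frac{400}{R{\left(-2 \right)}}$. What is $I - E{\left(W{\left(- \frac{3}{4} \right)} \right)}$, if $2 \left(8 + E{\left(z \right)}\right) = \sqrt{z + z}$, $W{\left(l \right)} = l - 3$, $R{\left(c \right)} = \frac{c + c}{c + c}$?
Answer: $-392 - \frac{i \sqrt{30}}{4} \approx -392.0 - 1.3693 i$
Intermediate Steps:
$R{\left(c \right)} = 1$ ($R{\left(c \right)} = \frac{2 c}{2 c} = 2 c \frac{1}{2 c} = 1$)
$W{\left(l \right)} = -3 + l$ ($W{\left(l \right)} = l - 3 = -3 + l$)
$E{\left(z \right)} = -8 + \frac{\sqrt{2} \sqrt{z}}{2}$ ($E{\left(z \right)} = -8 + \frac{\sqrt{z + z}}{2} = -8 + \frac{\sqrt{2 z}}{2} = -8 + \frac{\sqrt{2} \sqrt{z}}{2}$)
$I = -400$ ($I = - \frac{400}{1} = \left(-400\right) 1 = -400$)
$I - E{\left(W{\left(- \frac{3}{4} \right)} \right)} = -400 - \left(-8 + \frac{\sqrt{2} \sqrt{-3 - \frac{3}{4}}}{2}\right) = -400 - \left(-8 + \frac{\sqrt{2} \sqrt{- \frac{15}{4}}}{2}\right) = -400 - \left(-8 + \frac{\sqrt{2} \frac{i \sqrt{15}}{2}}{2}\right) = -400 - \left(-8 + \frac{i \sqrt{30}}{4}\right) = -400 + \left(8 - \frac{i \sqrt{30}}{4}\right) = -392 - \frac{i \sqrt{30}}{4}$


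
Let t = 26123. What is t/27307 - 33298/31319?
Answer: -91122249/855227933 ≈ -0.10655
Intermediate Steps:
t/27307 - 33298/31319 = 26123/27307 - 33298/31319 = -91122249/855227933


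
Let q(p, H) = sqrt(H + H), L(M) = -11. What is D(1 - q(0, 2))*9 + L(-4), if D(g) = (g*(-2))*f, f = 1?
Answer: 7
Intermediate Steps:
q(p, H) = sqrt(2)*sqrt(H) (q(p, H) = sqrt(2*H) = sqrt(2)*sqrt(H))
D(g) = -2*g (D(g) = (g*(-2))*1 = -2*g*1 = -2*g)
D(1 - q(0, 2))*9 + L(-4) = -2*(1 - sqrt(2)*sqrt(2))*9 - 11 = -2*(1 - 1*2)*9 - 11 = -2*(1 - 2)*9 - 11 = -2*(-1)*9 - 11 = 2*9 - 11 = 18 - 11 = 7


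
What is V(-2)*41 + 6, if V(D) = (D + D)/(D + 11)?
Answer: -110/9 ≈ -12.222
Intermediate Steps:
V(D) = 2*D/(11 + D) (V(D) = (2*D)/(11 + D) = 2*D/(11 + D))
V(-2)*41 + 6 = (2*(-2)/(11 - 2))*41 + 6 = (2*(-2)/9)*41 + 6 = (2*(-2)*(1/9))*41 + 6 = -4/9*41 + 6 = -164/9 + 6 = -110/9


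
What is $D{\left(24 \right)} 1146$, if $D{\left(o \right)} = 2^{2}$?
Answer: $4584$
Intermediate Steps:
$D{\left(o \right)} = 4$
$D{\left(24 \right)} 1146 = 4 \cdot 1146 = 4584$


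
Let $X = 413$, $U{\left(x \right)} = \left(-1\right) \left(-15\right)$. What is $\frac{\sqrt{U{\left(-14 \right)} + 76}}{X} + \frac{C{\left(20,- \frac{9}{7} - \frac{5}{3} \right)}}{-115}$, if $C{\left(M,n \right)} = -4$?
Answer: $\frac{4}{115} + \frac{\sqrt{91}}{413} \approx 0.05788$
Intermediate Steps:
$U{\left(x \right)} = 15$
$\frac{\sqrt{U{\left(-14 \right)} + 76}}{X} + \frac{C{\left(20,- \frac{9}{7} - \frac{5}{3} \right)}}{-115} = \frac{\sqrt{15 + 76}}{413} - \frac{4}{-115} = \sqrt{91} \cdot \frac{1}{413} - - \frac{4}{115} = \frac{\sqrt{91}}{413} + \frac{4}{115} = \frac{4}{115} + \frac{\sqrt{91}}{413}$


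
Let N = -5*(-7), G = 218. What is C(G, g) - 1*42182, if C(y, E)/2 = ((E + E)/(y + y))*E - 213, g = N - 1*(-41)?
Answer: -4638496/109 ≈ -42555.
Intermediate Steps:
N = 35
g = 76 (g = 35 - 1*(-41) = 35 + 41 = 76)
C(y, E) = -426 + 2*E**2/y (C(y, E) = 2*(((E + E)/(y + y))*E - 213) = 2*(((2*E)/((2*y)))*E - 213) = 2*(((2*E)*(1/(2*y)))*E - 213) = 2*((E/y)*E - 213) = 2*(E**2/y - 213) = 2*(-213 + E**2/y) = -426 + 2*E**2/y)
C(G, g) - 1*42182 = (-426 + 2*76**2/218) - 1*42182 = (-426 + 2*5776*(1/218)) - 42182 = (-426 + 5776/109) - 42182 = -40658/109 - 42182 = -4638496/109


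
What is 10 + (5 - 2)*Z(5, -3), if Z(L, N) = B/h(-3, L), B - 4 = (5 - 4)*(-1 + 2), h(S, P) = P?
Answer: 13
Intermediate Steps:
B = 5 (B = 4 + (5 - 4)*(-1 + 2) = 4 + 1*1 = 4 + 1 = 5)
Z(L, N) = 5/L
10 + (5 - 2)*Z(5, -3) = 10 + (5 - 2)*(5/5) = 10 + 3*(5*(⅕)) = 10 + 3*1 = 10 + 3 = 13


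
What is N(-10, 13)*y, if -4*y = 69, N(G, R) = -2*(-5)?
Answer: -345/2 ≈ -172.50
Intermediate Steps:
N(G, R) = 10
y = -69/4 (y = -1/4*69 = -69/4 ≈ -17.250)
N(-10, 13)*y = 10*(-69/4) = -345/2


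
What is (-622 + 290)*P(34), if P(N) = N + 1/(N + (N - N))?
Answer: -192062/17 ≈ -11298.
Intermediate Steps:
P(N) = N + 1/N (P(N) = N + 1/(N + 0) = N + 1/N)
(-622 + 290)*P(34) = (-622 + 290)*(34 + 1/34) = -332*(34 + 1/34) = -332*1157/34 = -192062/17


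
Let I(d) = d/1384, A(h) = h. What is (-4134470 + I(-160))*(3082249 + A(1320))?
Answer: -2205563831224770/173 ≈ -1.2749e+13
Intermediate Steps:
I(d) = d/1384 (I(d) = d*(1/1384) = d/1384)
(-4134470 + I(-160))*(3082249 + A(1320)) = (-4134470 + (1/1384)*(-160))*(3082249 + 1320) = (-4134470 - 20/173)*3083569 = -715263330/173*3083569 = -2205563831224770/173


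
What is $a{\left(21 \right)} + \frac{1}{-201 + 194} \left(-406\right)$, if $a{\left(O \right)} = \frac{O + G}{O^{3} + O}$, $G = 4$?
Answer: $\frac{538381}{9282} \approx 58.003$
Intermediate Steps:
$a{\left(O \right)} = \frac{4 + O}{O + O^{3}}$ ($a{\left(O \right)} = \frac{O + 4}{O^{3} + O} = \frac{4 + O}{O + O^{3}}$)
$a{\left(21 \right)} + \frac{1}{-201 + 194} \left(-406\right) = \frac{4 + 21}{21 + 21^{3}} + \frac{1}{-201 + 194} \left(-406\right) = \frac{1}{21 + 9261} \cdot 25 + \frac{1}{-7} \left(-406\right) = \frac{1}{9282} \cdot 25 - -58 = \frac{1}{9282} \cdot 25 + 58 = \frac{25}{9282} + 58 = \frac{538381}{9282}$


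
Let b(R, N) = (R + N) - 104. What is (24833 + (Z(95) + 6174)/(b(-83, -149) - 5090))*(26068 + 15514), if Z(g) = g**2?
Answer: 2801143549269/2713 ≈ 1.0325e+9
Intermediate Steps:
b(R, N) = -104 + N + R (b(R, N) = (N + R) - 104 = -104 + N + R)
(24833 + (Z(95) + 6174)/(b(-83, -149) - 5090))*(26068 + 15514) = (24833 + (95**2 + 6174)/((-104 - 149 - 83) - 5090))*(26068 + 15514) = (24833 + (9025 + 6174)/(-336 - 5090))*41582 = (24833 + 15199/(-5426))*41582 = (24833 + 15199*(-1/5426))*41582 = (24833 - 15199/5426)*41582 = (134728659/5426)*41582 = 2801143549269/2713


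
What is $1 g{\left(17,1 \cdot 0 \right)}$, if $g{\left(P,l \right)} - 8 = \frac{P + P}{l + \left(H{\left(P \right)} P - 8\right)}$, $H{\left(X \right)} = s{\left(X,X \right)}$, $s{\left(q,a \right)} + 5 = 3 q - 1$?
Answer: $\frac{6090}{757} \approx 8.0449$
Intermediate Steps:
$s{\left(q,a \right)} = -6 + 3 q$ ($s{\left(q,a \right)} = -5 + \left(3 q - 1\right) = -5 + \left(-1 + 3 q\right) = -6 + 3 q$)
$H{\left(X \right)} = -6 + 3 X$
$g{\left(P,l \right)} = 8 + \frac{2 P}{-8 + l + P \left(-6 + 3 P\right)}$ ($g{\left(P,l \right)} = 8 + \frac{P + P}{l + \left(\left(-6 + 3 P\right) P - 8\right)} = 8 + \frac{2 P}{l + \left(P \left(-6 + 3 P\right) - 8\right)} = 8 + \frac{2 P}{l + \left(-8 + P \left(-6 + 3 P\right)\right)} = 8 + \frac{2 P}{-8 + l + P \left(-6 + 3 P\right)}$)
$1 g{\left(17,1 \cdot 0 \right)} = 1 \frac{2 \left(-32 + 17 + 4 \cdot 1 \cdot 0 + 12 \cdot 17 \left(-2 + 17\right)\right)}{-8 + 1 \cdot 0 + 3 \cdot 17 \left(-2 + 17\right)} = 1 \frac{2 \left(-32 + 17 + 4 \cdot 0 + 12 \cdot 17 \cdot 15\right)}{-8 + 0 + 3 \cdot 17 \cdot 15} = 1 \frac{2 \left(-32 + 17 + 0 + 3060\right)}{-8 + 0 + 765} = 1 \cdot 2 \cdot \frac{1}{757} \cdot 3045 = 1 \cdot \frac{6090}{757} = \frac{6090}{757}$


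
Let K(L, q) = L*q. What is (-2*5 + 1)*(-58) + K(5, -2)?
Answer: 512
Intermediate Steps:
(-2*5 + 1)*(-58) + K(5, -2) = (-2*5 + 1)*(-58) + 5*(-2) = (-10 + 1)*(-58) - 10 = -9*(-58) - 10 = 522 - 10 = 512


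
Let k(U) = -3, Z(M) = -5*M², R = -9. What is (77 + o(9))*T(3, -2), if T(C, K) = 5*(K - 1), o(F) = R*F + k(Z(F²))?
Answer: 105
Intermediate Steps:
o(F) = -3 - 9*F (o(F) = -9*F - 3 = -3 - 9*F)
T(C, K) = -5 + 5*K (T(C, K) = 5*(-1 + K) = -5 + 5*K)
(77 + o(9))*T(3, -2) = (77 + (-3 - 9*9))*(-5 + 5*(-2)) = (77 + (-3 - 81))*(-5 - 10) = (77 - 84)*(-15) = -7*(-15) = 105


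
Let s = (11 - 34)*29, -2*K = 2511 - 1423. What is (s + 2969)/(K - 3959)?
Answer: -2302/4503 ≈ -0.51122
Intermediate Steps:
K = -544 (K = -(2511 - 1423)/2 = -½*1088 = -544)
s = -667 (s = -23*29 = -667)
(s + 2969)/(K - 3959) = (-667 + 2969)/(-544 - 3959) = 2302/(-4503) = 2302*(-1/4503) = -2302/4503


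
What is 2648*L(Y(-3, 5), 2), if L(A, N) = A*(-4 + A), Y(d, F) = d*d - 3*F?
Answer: 158880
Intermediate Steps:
Y(d, F) = d² - 3*F
2648*L(Y(-3, 5), 2) = 2648*(((-3)² - 3*5)*(-4 + ((-3)² - 3*5))) = 2648*((9 - 15)*(-4 + (9 - 15))) = 2648*(-6*(-4 - 6)) = 2648*(-6*(-10)) = 2648*60 = 158880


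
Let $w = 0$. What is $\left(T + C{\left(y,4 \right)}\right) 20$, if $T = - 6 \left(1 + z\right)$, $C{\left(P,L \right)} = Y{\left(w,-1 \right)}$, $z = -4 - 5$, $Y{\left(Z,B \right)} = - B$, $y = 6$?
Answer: $980$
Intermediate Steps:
$z = -9$ ($z = -4 - 5 = -9$)
$C{\left(P,L \right)} = 1$ ($C{\left(P,L \right)} = \left(-1\right) \left(-1\right) = 1$)
$T = 48$ ($T = - 6 \left(1 - 9\right) = \left(-6\right) \left(-8\right) = 48$)
$\left(T + C{\left(y,4 \right)}\right) 20 = \left(48 + 1\right) 20 = 49 \cdot 20 = 980$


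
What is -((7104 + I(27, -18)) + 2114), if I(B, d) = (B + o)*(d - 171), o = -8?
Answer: -5627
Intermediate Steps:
I(B, d) = (-171 + d)*(-8 + B) (I(B, d) = (B - 8)*(d - 171) = (-8 + B)*(-171 + d) = (-171 + d)*(-8 + B))
-((7104 + I(27, -18)) + 2114) = -((7104 + (1368 - 171*27 - 8*(-18) + 27*(-18))) + 2114) = -((7104 + (1368 - 4617 + 144 - 486)) + 2114) = -((7104 - 3591) + 2114) = -(3513 + 2114) = -1*5627 = -5627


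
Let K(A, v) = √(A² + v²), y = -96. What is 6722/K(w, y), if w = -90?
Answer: 3361*√481/1443 ≈ 51.083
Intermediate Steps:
6722/K(w, y) = 6722/(√((-90)² + (-96)²)) = 6722/(√(8100 + 9216)) = 6722/(√17316) = 6722/((6*√481)) = 6722*(√481/2886) = 3361*√481/1443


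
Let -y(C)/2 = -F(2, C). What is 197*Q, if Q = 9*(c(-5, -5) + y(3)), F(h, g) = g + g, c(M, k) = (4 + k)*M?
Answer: 30141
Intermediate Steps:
c(M, k) = M*(4 + k)
F(h, g) = 2*g
y(C) = 4*C (y(C) = -(-2)*2*C = -(-4)*C = 4*C)
Q = 153 (Q = 9*(-5*(4 - 5) + 4*3) = 9*(-5*(-1) + 12) = 9*(5 + 12) = 9*17 = 153)
197*Q = 197*153 = 30141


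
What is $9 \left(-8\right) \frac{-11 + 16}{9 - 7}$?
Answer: $-180$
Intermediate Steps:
$9 \left(-8\right) \frac{-11 + 16}{9 - 7} = - 72 \cdot \frac{5}{2} = - 72 \cdot 5 \cdot \frac{1}{2} = \left(-72\right) \frac{5}{2} = -180$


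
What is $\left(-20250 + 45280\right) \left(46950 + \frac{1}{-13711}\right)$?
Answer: $\frac{16112598168470}{13711} \approx 1.1752 \cdot 10^{9}$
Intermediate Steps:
$\left(-20250 + 45280\right) \left(46950 + \frac{1}{-13711}\right) = 25030 \left(46950 - \frac{1}{13711}\right) = 25030 \cdot \frac{643731449}{13711} = \frac{16112598168470}{13711}$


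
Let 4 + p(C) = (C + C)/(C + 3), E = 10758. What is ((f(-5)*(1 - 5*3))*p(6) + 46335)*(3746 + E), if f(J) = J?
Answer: 2008006280/3 ≈ 6.6934e+8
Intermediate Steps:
p(C) = -4 + 2*C/(3 + C) (p(C) = -4 + (C + C)/(C + 3) = -4 + (2*C)/(3 + C) = -4 + 2*C/(3 + C))
((f(-5)*(1 - 5*3))*p(6) + 46335)*(3746 + E) = ((-5*(1 - 5*3))*(2*(-6 - 1*6)/(3 + 6)) + 46335)*(3746 + 10758) = ((-5*(1 - 15))*(2*(-6 - 6)/9) + 46335)*14504 = ((-5*(-14))*(2*(⅑)*(-12)) + 46335)*14504 = (70*(-8/3) + 46335)*14504 = (-560/3 + 46335)*14504 = (138445/3)*14504 = 2008006280/3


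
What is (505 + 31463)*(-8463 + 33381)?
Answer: 796578624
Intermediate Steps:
(505 + 31463)*(-8463 + 33381) = 31968*24918 = 796578624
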